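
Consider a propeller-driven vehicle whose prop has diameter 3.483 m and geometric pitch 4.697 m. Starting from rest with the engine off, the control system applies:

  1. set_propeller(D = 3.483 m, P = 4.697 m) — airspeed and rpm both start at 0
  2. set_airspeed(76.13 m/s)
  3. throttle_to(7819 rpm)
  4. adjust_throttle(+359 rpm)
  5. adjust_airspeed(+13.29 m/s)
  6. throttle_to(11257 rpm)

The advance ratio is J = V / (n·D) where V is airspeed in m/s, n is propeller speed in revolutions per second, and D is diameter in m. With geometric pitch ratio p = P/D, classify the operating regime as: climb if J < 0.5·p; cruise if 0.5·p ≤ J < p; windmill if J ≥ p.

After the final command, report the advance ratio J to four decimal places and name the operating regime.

J = 0.1368, regime = climb

set_propeller: D = 3.483 m, P = 4.697 m (p = P/D = 1.348550); state ← (V=0, rpm=0)
set_airspeed(76.13): V ← 76.13 m/s
throttle_to(7819): rpm ← 7819
adjust_throttle(+359): rpm ← 7819 +359 = 8178
adjust_airspeed(+13.29): V ← 76.13 +13.29 = 89.42 m/s
throttle_to(11257): rpm ← 11257
final state: V = 89.42 m/s, rpm = 11257 → n = rpm/60 = 187.616667 rev/s
J = V / (n·D) = 89.42 / (187.616667 × 3.483) = 0.136839
regime bands: climb J<0.6743 | cruise [0.6743, 1.3486) | windmill J≥1.3486
J = 0.1368 → climb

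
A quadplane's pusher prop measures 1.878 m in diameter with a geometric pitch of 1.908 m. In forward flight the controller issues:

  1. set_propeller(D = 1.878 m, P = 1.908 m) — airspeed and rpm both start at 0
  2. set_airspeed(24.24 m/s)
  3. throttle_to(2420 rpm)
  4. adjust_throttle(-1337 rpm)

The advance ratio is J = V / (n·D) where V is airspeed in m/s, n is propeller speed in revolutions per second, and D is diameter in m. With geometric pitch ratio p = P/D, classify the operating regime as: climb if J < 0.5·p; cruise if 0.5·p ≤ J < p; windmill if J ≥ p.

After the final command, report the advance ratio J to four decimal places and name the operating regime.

J = 0.7151, regime = cruise

set_propeller: D = 1.878 m, P = 1.908 m (p = P/D = 1.015974); state ← (V=0, rpm=0)
set_airspeed(24.24): V ← 24.24 m/s
throttle_to(2420): rpm ← 2420
adjust_throttle(-1337): rpm ← 2420 -1337 = 1083
final state: V = 24.24 m/s, rpm = 1083 → n = rpm/60 = 18.050000 rev/s
J = V / (n·D) = 24.24 / (18.050000 × 1.878) = 0.715089
regime bands: climb J<0.5080 | cruise [0.5080, 1.0160) | windmill J≥1.0160
J = 0.7151 → cruise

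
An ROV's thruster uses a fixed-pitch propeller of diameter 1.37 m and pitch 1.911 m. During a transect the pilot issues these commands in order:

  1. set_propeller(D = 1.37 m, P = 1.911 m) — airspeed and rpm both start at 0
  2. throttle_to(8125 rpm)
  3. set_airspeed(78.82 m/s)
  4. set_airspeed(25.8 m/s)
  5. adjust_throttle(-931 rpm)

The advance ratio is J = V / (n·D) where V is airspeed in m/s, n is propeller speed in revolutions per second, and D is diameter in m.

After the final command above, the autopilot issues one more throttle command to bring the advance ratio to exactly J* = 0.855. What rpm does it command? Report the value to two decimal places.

rpm = 1321.55

set_propeller: D = 1.37 m, P = 1.911 m (p = P/D = 1.394891); state ← (V=0, rpm=0)
throttle_to(8125): rpm ← 8125
set_airspeed(78.82): V ← 78.82 m/s
set_airspeed(25.8): V ← 25.8 m/s
adjust_throttle(-931): rpm ← 8125 -931 = 7194
final state: V = 25.8 m/s, rpm = 7194 → n = rpm/60 = 119.900000 rev/s
target J* = 0.855; solve J* = V/(n·D) for n: n = V/(J*·D) = 25.8/(0.855 × 1.37) = 22.025868 rev/s
rpm = 60·n = 1321.552055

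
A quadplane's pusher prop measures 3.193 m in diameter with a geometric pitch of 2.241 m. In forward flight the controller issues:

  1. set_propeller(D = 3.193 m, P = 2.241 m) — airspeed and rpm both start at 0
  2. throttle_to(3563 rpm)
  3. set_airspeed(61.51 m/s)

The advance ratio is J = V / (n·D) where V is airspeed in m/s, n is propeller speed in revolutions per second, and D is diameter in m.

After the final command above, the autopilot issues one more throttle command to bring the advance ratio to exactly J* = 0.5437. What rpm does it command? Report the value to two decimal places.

set_propeller: D = 3.193 m, P = 2.241 m (p = P/D = 0.701848); state ← (V=0, rpm=0)
throttle_to(3563): rpm ← 3563
set_airspeed(61.51): V ← 61.51 m/s
final state: V = 61.51 m/s, rpm = 3563 → n = rpm/60 = 59.383333 rev/s
target J* = 0.5437; solve J* = V/(n·D) for n: n = V/(J*·D) = 61.51/(0.5437 × 3.193) = 35.431332 rev/s
rpm = 60·n = 2125.879901

rpm = 2125.88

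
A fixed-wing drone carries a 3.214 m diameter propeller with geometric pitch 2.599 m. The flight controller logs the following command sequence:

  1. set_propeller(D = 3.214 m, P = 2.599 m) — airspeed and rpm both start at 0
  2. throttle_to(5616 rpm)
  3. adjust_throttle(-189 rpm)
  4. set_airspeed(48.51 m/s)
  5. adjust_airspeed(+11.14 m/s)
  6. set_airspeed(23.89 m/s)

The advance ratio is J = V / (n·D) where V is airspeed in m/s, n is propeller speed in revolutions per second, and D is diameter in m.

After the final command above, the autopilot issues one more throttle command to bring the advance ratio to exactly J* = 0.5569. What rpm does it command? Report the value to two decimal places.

rpm = 800.84

set_propeller: D = 3.214 m, P = 2.599 m (p = P/D = 0.808650); state ← (V=0, rpm=0)
throttle_to(5616): rpm ← 5616
adjust_throttle(-189): rpm ← 5616 -189 = 5427
set_airspeed(48.51): V ← 48.51 m/s
adjust_airspeed(+11.14): V ← 48.51 +11.14 = 59.65 m/s
set_airspeed(23.89): V ← 23.89 m/s
final state: V = 23.89 m/s, rpm = 5427 → n = rpm/60 = 90.450000 rev/s
target J* = 0.5569; solve J* = V/(n·D) for n: n = V/(J*·D) = 23.89/(0.5569 × 3.214) = 13.347289 rev/s
rpm = 60·n = 800.837331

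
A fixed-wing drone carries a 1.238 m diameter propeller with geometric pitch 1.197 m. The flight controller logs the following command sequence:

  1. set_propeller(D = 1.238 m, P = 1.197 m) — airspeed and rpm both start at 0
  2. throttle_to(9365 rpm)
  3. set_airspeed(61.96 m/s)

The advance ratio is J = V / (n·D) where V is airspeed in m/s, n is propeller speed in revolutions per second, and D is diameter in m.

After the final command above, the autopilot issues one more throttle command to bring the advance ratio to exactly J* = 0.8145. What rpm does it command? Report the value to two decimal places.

rpm = 3686.81

set_propeller: D = 1.238 m, P = 1.197 m (p = P/D = 0.966882); state ← (V=0, rpm=0)
throttle_to(9365): rpm ← 9365
set_airspeed(61.96): V ← 61.96 m/s
final state: V = 61.96 m/s, rpm = 9365 → n = rpm/60 = 156.083333 rev/s
target J* = 0.8145; solve J* = V/(n·D) for n: n = V/(J*·D) = 61.96/(0.8145 × 1.238) = 61.446857 rev/s
rpm = 60·n = 3686.811438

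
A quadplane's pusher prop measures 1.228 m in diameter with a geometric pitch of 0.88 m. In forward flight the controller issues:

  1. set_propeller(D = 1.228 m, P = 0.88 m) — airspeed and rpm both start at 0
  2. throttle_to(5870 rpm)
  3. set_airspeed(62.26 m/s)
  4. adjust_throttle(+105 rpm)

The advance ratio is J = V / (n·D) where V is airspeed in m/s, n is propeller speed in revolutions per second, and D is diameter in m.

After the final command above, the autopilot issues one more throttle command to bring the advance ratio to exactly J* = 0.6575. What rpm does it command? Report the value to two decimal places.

set_propeller: D = 1.228 m, P = 0.88 m (p = P/D = 0.716612); state ← (V=0, rpm=0)
throttle_to(5870): rpm ← 5870
set_airspeed(62.26): V ← 62.26 m/s
adjust_throttle(+105): rpm ← 5870 +105 = 5975
final state: V = 62.26 m/s, rpm = 5975 → n = rpm/60 = 99.583333 rev/s
target J* = 0.6575; solve J* = V/(n·D) for n: n = V/(J*·D) = 62.26/(0.6575 × 1.228) = 77.110762 rev/s
rpm = 60·n = 4626.645694

rpm = 4626.65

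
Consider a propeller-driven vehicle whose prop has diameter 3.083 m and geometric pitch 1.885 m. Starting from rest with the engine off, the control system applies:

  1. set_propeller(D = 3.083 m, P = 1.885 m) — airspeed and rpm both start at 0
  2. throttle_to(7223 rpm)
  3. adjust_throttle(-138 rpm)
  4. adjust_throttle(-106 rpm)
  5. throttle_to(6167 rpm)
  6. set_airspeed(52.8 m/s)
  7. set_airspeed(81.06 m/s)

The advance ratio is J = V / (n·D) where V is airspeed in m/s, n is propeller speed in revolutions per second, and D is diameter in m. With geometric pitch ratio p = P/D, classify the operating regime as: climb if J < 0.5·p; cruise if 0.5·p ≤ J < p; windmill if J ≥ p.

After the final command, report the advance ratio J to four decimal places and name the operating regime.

J = 0.2558, regime = climb

set_propeller: D = 3.083 m, P = 1.885 m (p = P/D = 0.611417); state ← (V=0, rpm=0)
throttle_to(7223): rpm ← 7223
adjust_throttle(-138): rpm ← 7223 -138 = 7085
adjust_throttle(-106): rpm ← 7085 -106 = 6979
throttle_to(6167): rpm ← 6167
set_airspeed(52.8): V ← 52.8 m/s
set_airspeed(81.06): V ← 81.06 m/s
final state: V = 81.06 m/s, rpm = 6167 → n = rpm/60 = 102.783333 rev/s
J = V / (n·D) = 81.06 / (102.783333 × 3.083) = 0.255806
regime bands: climb J<0.3057 | cruise [0.3057, 0.6114) | windmill J≥0.6114
J = 0.2558 → climb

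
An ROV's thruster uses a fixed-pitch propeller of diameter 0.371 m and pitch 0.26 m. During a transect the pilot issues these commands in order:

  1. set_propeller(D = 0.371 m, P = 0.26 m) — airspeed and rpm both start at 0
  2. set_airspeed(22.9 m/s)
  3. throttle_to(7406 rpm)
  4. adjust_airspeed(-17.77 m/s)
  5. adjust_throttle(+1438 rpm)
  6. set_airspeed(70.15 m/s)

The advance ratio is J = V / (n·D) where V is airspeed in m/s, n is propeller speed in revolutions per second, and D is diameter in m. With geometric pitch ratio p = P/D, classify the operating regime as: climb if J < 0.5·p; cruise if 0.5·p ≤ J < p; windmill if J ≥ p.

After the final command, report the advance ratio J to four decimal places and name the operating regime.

J = 1.2828, regime = windmill

set_propeller: D = 0.371 m, P = 0.26 m (p = P/D = 0.700809); state ← (V=0, rpm=0)
set_airspeed(22.9): V ← 22.9 m/s
throttle_to(7406): rpm ← 7406
adjust_airspeed(-17.77): V ← 22.9 -17.77 = 5.13 m/s
adjust_throttle(+1438): rpm ← 7406 +1438 = 8844
set_airspeed(70.15): V ← 70.15 m/s
final state: V = 70.15 m/s, rpm = 8844 → n = rpm/60 = 147.400000 rev/s
J = V / (n·D) = 70.15 / (147.400000 × 0.371) = 1.282792
regime bands: climb J<0.3504 | cruise [0.3504, 0.7008) | windmill J≥0.7008
J = 1.2828 → windmill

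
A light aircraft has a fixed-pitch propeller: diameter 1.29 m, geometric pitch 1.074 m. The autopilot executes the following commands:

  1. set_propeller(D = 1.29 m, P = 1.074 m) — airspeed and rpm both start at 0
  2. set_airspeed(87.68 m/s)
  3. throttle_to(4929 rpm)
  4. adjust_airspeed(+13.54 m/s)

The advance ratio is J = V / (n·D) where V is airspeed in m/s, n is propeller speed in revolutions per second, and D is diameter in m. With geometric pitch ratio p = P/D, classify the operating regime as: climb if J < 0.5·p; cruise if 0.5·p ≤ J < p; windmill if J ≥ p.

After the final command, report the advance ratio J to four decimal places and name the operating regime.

J = 0.9551, regime = windmill

set_propeller: D = 1.29 m, P = 1.074 m (p = P/D = 0.832558); state ← (V=0, rpm=0)
set_airspeed(87.68): V ← 87.68 m/s
throttle_to(4929): rpm ← 4929
adjust_airspeed(+13.54): V ← 87.68 +13.54 = 101.22 m/s
final state: V = 101.22 m/s, rpm = 4929 → n = rpm/60 = 82.150000 rev/s
J = V / (n·D) = 101.22 / (82.150000 × 1.29) = 0.955144
regime bands: climb J<0.4163 | cruise [0.4163, 0.8326) | windmill J≥0.8326
J = 0.9551 → windmill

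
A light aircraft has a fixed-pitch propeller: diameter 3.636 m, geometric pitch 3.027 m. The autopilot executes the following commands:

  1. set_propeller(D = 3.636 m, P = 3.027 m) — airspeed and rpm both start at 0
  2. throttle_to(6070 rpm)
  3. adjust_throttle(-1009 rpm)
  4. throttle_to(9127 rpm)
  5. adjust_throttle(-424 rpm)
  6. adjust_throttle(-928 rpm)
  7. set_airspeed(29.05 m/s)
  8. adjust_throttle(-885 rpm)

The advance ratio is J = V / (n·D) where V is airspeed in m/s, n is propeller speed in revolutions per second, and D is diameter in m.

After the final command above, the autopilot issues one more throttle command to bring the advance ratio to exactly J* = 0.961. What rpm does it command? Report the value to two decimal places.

set_propeller: D = 3.636 m, P = 3.027 m (p = P/D = 0.832508); state ← (V=0, rpm=0)
throttle_to(6070): rpm ← 6070
adjust_throttle(-1009): rpm ← 6070 -1009 = 5061
throttle_to(9127): rpm ← 9127
adjust_throttle(-424): rpm ← 9127 -424 = 8703
adjust_throttle(-928): rpm ← 8703 -928 = 7775
set_airspeed(29.05): V ← 29.05 m/s
adjust_throttle(-885): rpm ← 7775 -885 = 6890
final state: V = 29.05 m/s, rpm = 6890 → n = rpm/60 = 114.833333 rev/s
target J* = 0.961; solve J* = V/(n·D) for n: n = V/(J*·D) = 29.05/(0.961 × 3.636) = 8.313787 rev/s
rpm = 60·n = 498.827198

rpm = 498.83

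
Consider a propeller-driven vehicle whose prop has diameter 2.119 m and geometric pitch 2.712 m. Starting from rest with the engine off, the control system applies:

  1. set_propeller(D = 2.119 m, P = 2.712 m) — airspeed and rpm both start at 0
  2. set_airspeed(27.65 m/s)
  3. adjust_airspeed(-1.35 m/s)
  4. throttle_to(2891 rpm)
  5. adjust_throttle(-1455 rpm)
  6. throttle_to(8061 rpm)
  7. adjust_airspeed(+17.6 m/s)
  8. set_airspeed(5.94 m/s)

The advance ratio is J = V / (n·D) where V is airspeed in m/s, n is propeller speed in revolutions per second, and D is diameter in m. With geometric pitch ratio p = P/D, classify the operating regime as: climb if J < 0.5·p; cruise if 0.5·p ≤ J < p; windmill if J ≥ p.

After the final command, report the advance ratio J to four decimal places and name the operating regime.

set_propeller: D = 2.119 m, P = 2.712 m (p = P/D = 1.279849); state ← (V=0, rpm=0)
set_airspeed(27.65): V ← 27.65 m/s
adjust_airspeed(-1.35): V ← 27.65 -1.35 = 26.3 m/s
throttle_to(2891): rpm ← 2891
adjust_throttle(-1455): rpm ← 2891 -1455 = 1436
throttle_to(8061): rpm ← 8061
adjust_airspeed(+17.6): V ← 26.3 +17.6 = 43.9 m/s
set_airspeed(5.94): V ← 5.94 m/s
final state: V = 5.94 m/s, rpm = 8061 → n = rpm/60 = 134.350000 rev/s
J = V / (n·D) = 5.94 / (134.350000 × 2.119) = 0.020865
regime bands: climb J<0.6399 | cruise [0.6399, 1.2798) | windmill J≥1.2798
J = 0.0209 → climb

J = 0.0209, regime = climb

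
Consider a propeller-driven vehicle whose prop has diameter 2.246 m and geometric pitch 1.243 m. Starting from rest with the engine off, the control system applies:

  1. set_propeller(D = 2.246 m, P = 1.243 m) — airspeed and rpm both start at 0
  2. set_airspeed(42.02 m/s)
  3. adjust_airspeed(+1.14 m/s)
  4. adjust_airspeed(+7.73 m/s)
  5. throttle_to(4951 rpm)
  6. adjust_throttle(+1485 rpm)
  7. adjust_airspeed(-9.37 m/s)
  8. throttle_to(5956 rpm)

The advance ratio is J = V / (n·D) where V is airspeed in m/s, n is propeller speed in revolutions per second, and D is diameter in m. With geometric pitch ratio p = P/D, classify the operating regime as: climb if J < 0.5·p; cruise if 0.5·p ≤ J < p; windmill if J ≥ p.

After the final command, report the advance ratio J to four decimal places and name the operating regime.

J = 0.1862, regime = climb

set_propeller: D = 2.246 m, P = 1.243 m (p = P/D = 0.553428); state ← (V=0, rpm=0)
set_airspeed(42.02): V ← 42.02 m/s
adjust_airspeed(+1.14): V ← 42.02 +1.14 = 43.16 m/s
adjust_airspeed(+7.73): V ← 43.16 +7.73 = 50.89 m/s
throttle_to(4951): rpm ← 4951
adjust_throttle(+1485): rpm ← 4951 +1485 = 6436
adjust_airspeed(-9.37): V ← 50.89 -9.37 = 41.52 m/s
throttle_to(5956): rpm ← 5956
final state: V = 41.52 m/s, rpm = 5956 → n = rpm/60 = 99.266667 rev/s
J = V / (n·D) = 41.52 / (99.266667 × 2.246) = 0.186228
regime bands: climb J<0.2767 | cruise [0.2767, 0.5534) | windmill J≥0.5534
J = 0.1862 → climb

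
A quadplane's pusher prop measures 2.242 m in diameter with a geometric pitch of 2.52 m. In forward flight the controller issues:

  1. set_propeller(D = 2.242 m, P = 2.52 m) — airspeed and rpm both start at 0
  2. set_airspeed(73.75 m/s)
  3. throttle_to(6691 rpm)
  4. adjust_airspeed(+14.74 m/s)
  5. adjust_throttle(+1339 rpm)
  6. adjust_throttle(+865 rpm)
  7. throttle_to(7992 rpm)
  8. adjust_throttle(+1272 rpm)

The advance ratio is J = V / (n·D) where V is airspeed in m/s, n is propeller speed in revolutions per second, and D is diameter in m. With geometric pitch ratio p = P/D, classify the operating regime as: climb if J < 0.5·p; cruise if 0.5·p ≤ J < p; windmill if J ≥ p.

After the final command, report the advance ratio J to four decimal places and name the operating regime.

J = 0.2556, regime = climb

set_propeller: D = 2.242 m, P = 2.52 m (p = P/D = 1.123996); state ← (V=0, rpm=0)
set_airspeed(73.75): V ← 73.75 m/s
throttle_to(6691): rpm ← 6691
adjust_airspeed(+14.74): V ← 73.75 +14.74 = 88.49 m/s
adjust_throttle(+1339): rpm ← 6691 +1339 = 8030
adjust_throttle(+865): rpm ← 8030 +865 = 8895
throttle_to(7992): rpm ← 7992
adjust_throttle(+1272): rpm ← 7992 +1272 = 9264
final state: V = 88.49 m/s, rpm = 9264 → n = rpm/60 = 154.400000 rev/s
J = V / (n·D) = 88.49 / (154.400000 × 2.242) = 0.255630
regime bands: climb J<0.5620 | cruise [0.5620, 1.1240) | windmill J≥1.1240
J = 0.2556 → climb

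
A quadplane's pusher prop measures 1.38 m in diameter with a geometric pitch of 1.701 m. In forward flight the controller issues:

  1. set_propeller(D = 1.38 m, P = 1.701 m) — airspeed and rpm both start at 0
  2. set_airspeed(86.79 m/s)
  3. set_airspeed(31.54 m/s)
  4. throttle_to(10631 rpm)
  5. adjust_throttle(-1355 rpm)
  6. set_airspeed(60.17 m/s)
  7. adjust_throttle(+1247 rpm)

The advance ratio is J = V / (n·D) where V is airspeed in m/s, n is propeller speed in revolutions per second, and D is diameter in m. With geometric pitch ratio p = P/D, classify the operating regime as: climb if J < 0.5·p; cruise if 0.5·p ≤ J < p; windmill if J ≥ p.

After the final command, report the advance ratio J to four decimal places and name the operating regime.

J = 0.2486, regime = climb

set_propeller: D = 1.38 m, P = 1.701 m (p = P/D = 1.232609); state ← (V=0, rpm=0)
set_airspeed(86.79): V ← 86.79 m/s
set_airspeed(31.54): V ← 31.54 m/s
throttle_to(10631): rpm ← 10631
adjust_throttle(-1355): rpm ← 10631 -1355 = 9276
set_airspeed(60.17): V ← 60.17 m/s
adjust_throttle(+1247): rpm ← 9276 +1247 = 10523
final state: V = 60.17 m/s, rpm = 10523 → n = rpm/60 = 175.383333 rev/s
J = V / (n·D) = 60.17 / (175.383333 × 1.38) = 0.248607
regime bands: climb J<0.6163 | cruise [0.6163, 1.2326) | windmill J≥1.2326
J = 0.2486 → climb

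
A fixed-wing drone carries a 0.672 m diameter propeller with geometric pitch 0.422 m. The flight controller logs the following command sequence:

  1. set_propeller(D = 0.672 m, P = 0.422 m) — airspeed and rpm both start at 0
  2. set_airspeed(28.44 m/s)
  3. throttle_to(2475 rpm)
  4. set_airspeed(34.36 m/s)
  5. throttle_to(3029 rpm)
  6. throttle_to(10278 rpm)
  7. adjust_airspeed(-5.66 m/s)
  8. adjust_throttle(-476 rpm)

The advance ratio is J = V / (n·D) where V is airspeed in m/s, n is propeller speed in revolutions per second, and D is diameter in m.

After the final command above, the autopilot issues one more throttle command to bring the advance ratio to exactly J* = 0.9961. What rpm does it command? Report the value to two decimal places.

rpm = 2572.53

set_propeller: D = 0.672 m, P = 0.422 m (p = P/D = 0.627976); state ← (V=0, rpm=0)
set_airspeed(28.44): V ← 28.44 m/s
throttle_to(2475): rpm ← 2475
set_airspeed(34.36): V ← 34.36 m/s
throttle_to(3029): rpm ← 3029
throttle_to(10278): rpm ← 10278
adjust_airspeed(-5.66): V ← 34.36 -5.66 = 28.7 m/s
adjust_throttle(-476): rpm ← 10278 -476 = 9802
final state: V = 28.7 m/s, rpm = 9802 → n = rpm/60 = 163.366667 rev/s
target J* = 0.9961; solve J* = V/(n·D) for n: n = V/(J*·D) = 28.7/(0.9961 × 0.672) = 42.875548 rev/s
rpm = 60·n = 2572.532878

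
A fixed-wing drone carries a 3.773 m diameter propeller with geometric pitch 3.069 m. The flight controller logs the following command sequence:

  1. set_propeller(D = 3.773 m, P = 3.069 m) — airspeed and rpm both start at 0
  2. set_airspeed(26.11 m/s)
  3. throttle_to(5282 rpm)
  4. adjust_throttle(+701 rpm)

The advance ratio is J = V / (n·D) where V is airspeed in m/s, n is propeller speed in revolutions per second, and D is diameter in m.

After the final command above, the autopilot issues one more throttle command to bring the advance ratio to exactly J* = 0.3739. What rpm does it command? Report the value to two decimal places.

rpm = 1110.49

set_propeller: D = 3.773 m, P = 3.069 m (p = P/D = 0.813411); state ← (V=0, rpm=0)
set_airspeed(26.11): V ← 26.11 m/s
throttle_to(5282): rpm ← 5282
adjust_throttle(+701): rpm ← 5282 +701 = 5983
final state: V = 26.11 m/s, rpm = 5983 → n = rpm/60 = 99.716667 rev/s
target J* = 0.3739; solve J* = V/(n·D) for n: n = V/(J*·D) = 26.11/(0.3739 × 3.773) = 18.508218 rev/s
rpm = 60·n = 1110.493068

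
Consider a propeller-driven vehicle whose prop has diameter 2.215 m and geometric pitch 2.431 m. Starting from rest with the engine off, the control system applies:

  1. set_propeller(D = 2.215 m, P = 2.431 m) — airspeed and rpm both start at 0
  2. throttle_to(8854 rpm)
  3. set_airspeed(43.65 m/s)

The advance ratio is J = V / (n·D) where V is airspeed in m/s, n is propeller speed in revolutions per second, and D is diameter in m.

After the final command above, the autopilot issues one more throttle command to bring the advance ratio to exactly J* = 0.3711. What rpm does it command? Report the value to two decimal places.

set_propeller: D = 2.215 m, P = 2.431 m (p = P/D = 1.097517); state ← (V=0, rpm=0)
throttle_to(8854): rpm ← 8854
set_airspeed(43.65): V ← 43.65 m/s
final state: V = 43.65 m/s, rpm = 8854 → n = rpm/60 = 147.566667 rev/s
target J* = 0.3711; solve J* = V/(n·D) for n: n = V/(J*·D) = 43.65/(0.3711 × 2.215) = 53.103062 rev/s
rpm = 60·n = 3186.183715

rpm = 3186.18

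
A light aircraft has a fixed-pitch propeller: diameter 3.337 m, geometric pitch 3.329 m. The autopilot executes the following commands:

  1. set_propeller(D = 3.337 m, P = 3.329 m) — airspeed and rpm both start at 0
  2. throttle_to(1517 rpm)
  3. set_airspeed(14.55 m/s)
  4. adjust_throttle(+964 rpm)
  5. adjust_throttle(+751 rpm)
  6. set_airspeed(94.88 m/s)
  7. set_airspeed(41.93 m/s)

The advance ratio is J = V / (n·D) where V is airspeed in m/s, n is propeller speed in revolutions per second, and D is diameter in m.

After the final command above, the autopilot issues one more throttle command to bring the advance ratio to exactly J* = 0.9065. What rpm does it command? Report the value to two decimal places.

rpm = 831.67

set_propeller: D = 3.337 m, P = 3.329 m (p = P/D = 0.997603); state ← (V=0, rpm=0)
throttle_to(1517): rpm ← 1517
set_airspeed(14.55): V ← 14.55 m/s
adjust_throttle(+964): rpm ← 1517 +964 = 2481
adjust_throttle(+751): rpm ← 2481 +751 = 3232
set_airspeed(94.88): V ← 94.88 m/s
set_airspeed(41.93): V ← 41.93 m/s
final state: V = 41.93 m/s, rpm = 3232 → n = rpm/60 = 53.866667 rev/s
target J* = 0.9065; solve J* = V/(n·D) for n: n = V/(J*·D) = 41.93/(0.9065 × 3.337) = 13.861201 rev/s
rpm = 60·n = 831.672033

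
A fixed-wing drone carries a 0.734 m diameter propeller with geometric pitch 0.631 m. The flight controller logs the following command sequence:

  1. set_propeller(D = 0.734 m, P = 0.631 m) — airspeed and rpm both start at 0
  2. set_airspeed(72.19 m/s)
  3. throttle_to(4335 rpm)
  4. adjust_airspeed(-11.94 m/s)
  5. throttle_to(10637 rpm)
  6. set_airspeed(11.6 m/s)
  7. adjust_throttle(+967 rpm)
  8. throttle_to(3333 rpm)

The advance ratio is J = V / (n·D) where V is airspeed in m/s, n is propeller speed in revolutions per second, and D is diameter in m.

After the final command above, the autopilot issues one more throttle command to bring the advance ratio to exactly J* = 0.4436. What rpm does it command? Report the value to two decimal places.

set_propeller: D = 0.734 m, P = 0.631 m (p = P/D = 0.859673); state ← (V=0, rpm=0)
set_airspeed(72.19): V ← 72.19 m/s
throttle_to(4335): rpm ← 4335
adjust_airspeed(-11.94): V ← 72.19 -11.94 = 60.25 m/s
throttle_to(10637): rpm ← 10637
set_airspeed(11.6): V ← 11.6 m/s
adjust_throttle(+967): rpm ← 10637 +967 = 11604
throttle_to(3333): rpm ← 3333
final state: V = 11.6 m/s, rpm = 3333 → n = rpm/60 = 55.550000 rev/s
target J* = 0.4436; solve J* = V/(n·D) for n: n = V/(J*·D) = 11.6/(0.4436 × 0.734) = 35.626273 rev/s
rpm = 60·n = 2137.576382

rpm = 2137.58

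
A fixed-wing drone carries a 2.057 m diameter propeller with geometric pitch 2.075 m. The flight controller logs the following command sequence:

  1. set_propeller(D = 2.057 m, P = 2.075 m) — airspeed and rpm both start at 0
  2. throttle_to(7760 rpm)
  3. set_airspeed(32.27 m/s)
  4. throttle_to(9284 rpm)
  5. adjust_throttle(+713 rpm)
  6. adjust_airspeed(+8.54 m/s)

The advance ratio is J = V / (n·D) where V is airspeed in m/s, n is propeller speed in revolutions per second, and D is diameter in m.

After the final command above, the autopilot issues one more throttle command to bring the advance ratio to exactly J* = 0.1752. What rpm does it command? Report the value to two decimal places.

set_propeller: D = 2.057 m, P = 2.075 m (p = P/D = 1.008751); state ← (V=0, rpm=0)
throttle_to(7760): rpm ← 7760
set_airspeed(32.27): V ← 32.27 m/s
throttle_to(9284): rpm ← 9284
adjust_throttle(+713): rpm ← 9284 +713 = 9997
adjust_airspeed(+8.54): V ← 32.27 +8.54 = 40.81 m/s
final state: V = 40.81 m/s, rpm = 9997 → n = rpm/60 = 166.616667 rev/s
target J* = 0.1752; solve J* = V/(n·D) for n: n = V/(J*·D) = 40.81/(0.1752 × 2.057) = 113.239567 rev/s
rpm = 60·n = 6794.374039

rpm = 6794.37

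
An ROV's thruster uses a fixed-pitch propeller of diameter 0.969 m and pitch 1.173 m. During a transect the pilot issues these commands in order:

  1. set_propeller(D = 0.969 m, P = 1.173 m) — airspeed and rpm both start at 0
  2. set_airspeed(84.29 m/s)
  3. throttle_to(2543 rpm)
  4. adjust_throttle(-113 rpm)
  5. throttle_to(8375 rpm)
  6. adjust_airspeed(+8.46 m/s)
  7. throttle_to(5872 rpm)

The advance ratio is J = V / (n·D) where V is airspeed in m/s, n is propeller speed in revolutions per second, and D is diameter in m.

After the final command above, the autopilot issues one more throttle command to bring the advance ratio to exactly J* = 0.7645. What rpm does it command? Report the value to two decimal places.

set_propeller: D = 0.969 m, P = 1.173 m (p = P/D = 1.210526); state ← (V=0, rpm=0)
set_airspeed(84.29): V ← 84.29 m/s
throttle_to(2543): rpm ← 2543
adjust_throttle(-113): rpm ← 2543 -113 = 2430
throttle_to(8375): rpm ← 8375
adjust_airspeed(+8.46): V ← 84.29 +8.46 = 92.75 m/s
throttle_to(5872): rpm ← 5872
final state: V = 92.75 m/s, rpm = 5872 → n = rpm/60 = 97.866667 rev/s
target J* = 0.7645; solve J* = V/(n·D) for n: n = V/(J*·D) = 92.75/(0.7645 × 0.969) = 125.202399 rev/s
rpm = 60·n = 7512.143958

rpm = 7512.14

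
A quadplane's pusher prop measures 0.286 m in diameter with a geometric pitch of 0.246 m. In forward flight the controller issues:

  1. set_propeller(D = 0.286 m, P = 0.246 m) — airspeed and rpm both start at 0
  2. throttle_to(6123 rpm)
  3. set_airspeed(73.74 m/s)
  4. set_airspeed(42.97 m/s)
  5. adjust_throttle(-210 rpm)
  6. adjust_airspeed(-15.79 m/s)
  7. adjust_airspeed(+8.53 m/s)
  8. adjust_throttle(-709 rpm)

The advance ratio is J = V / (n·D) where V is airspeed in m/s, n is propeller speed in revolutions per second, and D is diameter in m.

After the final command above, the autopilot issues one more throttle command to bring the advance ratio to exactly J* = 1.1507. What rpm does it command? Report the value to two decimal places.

rpm = 6510.48

set_propeller: D = 0.286 m, P = 0.246 m (p = P/D = 0.860140); state ← (V=0, rpm=0)
throttle_to(6123): rpm ← 6123
set_airspeed(73.74): V ← 73.74 m/s
set_airspeed(42.97): V ← 42.97 m/s
adjust_throttle(-210): rpm ← 6123 -210 = 5913
adjust_airspeed(-15.79): V ← 42.97 -15.79 = 27.18 m/s
adjust_airspeed(+8.53): V ← 27.18 +8.53 = 35.71 m/s
adjust_throttle(-709): rpm ← 5913 -709 = 5204
final state: V = 35.71 m/s, rpm = 5204 → n = rpm/60 = 86.733333 rev/s
target J* = 1.1507; solve J* = V/(n·D) for n: n = V/(J*·D) = 35.71/(1.1507 × 0.286) = 108.507986 rev/s
rpm = 60·n = 6510.479179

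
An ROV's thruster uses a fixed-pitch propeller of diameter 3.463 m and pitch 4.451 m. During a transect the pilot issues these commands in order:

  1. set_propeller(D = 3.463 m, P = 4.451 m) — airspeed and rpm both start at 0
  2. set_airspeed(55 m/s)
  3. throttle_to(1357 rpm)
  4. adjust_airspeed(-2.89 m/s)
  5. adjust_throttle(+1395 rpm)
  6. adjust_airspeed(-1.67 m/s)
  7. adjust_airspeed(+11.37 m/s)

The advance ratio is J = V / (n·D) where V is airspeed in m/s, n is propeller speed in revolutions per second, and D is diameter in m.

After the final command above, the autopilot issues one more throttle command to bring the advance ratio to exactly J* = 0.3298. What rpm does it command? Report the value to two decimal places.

set_propeller: D = 3.463 m, P = 4.451 m (p = P/D = 1.285302); state ← (V=0, rpm=0)
set_airspeed(55): V ← 55 m/s
throttle_to(1357): rpm ← 1357
adjust_airspeed(-2.89): V ← 55 -2.89 = 52.11 m/s
adjust_throttle(+1395): rpm ← 1357 +1395 = 2752
adjust_airspeed(-1.67): V ← 52.11 -1.67 = 50.44 m/s
adjust_airspeed(+11.37): V ← 50.44 +11.37 = 61.81 m/s
final state: V = 61.81 m/s, rpm = 2752 → n = rpm/60 = 45.866667 rev/s
target J* = 0.3298; solve J* = V/(n·D) for n: n = V/(J*·D) = 61.81/(0.3298 × 3.463) = 54.119727 rev/s
rpm = 60·n = 3247.183647

rpm = 3247.18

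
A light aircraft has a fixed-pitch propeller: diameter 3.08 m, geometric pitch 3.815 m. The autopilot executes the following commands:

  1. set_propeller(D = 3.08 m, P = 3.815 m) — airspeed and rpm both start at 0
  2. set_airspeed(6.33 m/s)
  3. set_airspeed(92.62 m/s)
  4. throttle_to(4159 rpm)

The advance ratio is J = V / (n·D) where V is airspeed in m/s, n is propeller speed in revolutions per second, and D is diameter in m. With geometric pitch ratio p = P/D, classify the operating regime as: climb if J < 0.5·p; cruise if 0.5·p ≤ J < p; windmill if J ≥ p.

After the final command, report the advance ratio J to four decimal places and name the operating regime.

J = 0.4338, regime = climb

set_propeller: D = 3.08 m, P = 3.815 m (p = P/D = 1.238636); state ← (V=0, rpm=0)
set_airspeed(6.33): V ← 6.33 m/s
set_airspeed(92.62): V ← 92.62 m/s
throttle_to(4159): rpm ← 4159
final state: V = 92.62 m/s, rpm = 4159 → n = rpm/60 = 69.316667 rev/s
J = V / (n·D) = 92.62 / (69.316667 × 3.08) = 0.433827
regime bands: climb J<0.6193 | cruise [0.6193, 1.2386) | windmill J≥1.2386
J = 0.4338 → climb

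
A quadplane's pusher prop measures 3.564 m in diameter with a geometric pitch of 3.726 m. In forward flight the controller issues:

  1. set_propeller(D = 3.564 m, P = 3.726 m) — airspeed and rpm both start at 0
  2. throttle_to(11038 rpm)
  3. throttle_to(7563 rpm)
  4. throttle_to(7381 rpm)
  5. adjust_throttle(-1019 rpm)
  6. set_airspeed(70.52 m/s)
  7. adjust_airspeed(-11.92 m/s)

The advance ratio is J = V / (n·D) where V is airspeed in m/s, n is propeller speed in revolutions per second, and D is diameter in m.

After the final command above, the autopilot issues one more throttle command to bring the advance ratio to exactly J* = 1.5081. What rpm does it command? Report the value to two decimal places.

rpm = 654.16

set_propeller: D = 3.564 m, P = 3.726 m (p = P/D = 1.045455); state ← (V=0, rpm=0)
throttle_to(11038): rpm ← 11038
throttle_to(7563): rpm ← 7563
throttle_to(7381): rpm ← 7381
adjust_throttle(-1019): rpm ← 7381 -1019 = 6362
set_airspeed(70.52): V ← 70.52 m/s
adjust_airspeed(-11.92): V ← 70.52 -11.92 = 58.6 m/s
final state: V = 58.6 m/s, rpm = 6362 → n = rpm/60 = 106.033333 rev/s
target J* = 1.5081; solve J* = V/(n·D) for n: n = V/(J*·D) = 58.6/(1.5081 × 3.564) = 10.902593 rev/s
rpm = 60·n = 654.155551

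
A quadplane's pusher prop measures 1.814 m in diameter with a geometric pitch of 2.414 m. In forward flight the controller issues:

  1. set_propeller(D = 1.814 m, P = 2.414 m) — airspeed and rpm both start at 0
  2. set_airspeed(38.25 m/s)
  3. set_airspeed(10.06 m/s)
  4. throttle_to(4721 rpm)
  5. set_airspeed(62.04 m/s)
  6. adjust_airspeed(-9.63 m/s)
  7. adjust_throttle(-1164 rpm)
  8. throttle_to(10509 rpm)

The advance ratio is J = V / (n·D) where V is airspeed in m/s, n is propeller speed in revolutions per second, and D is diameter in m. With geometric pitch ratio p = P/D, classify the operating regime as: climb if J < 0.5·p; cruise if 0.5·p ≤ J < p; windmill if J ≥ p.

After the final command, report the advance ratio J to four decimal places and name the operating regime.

J = 0.1650, regime = climb

set_propeller: D = 1.814 m, P = 2.414 m (p = P/D = 1.330761); state ← (V=0, rpm=0)
set_airspeed(38.25): V ← 38.25 m/s
set_airspeed(10.06): V ← 10.06 m/s
throttle_to(4721): rpm ← 4721
set_airspeed(62.04): V ← 62.04 m/s
adjust_airspeed(-9.63): V ← 62.04 -9.63 = 52.41 m/s
adjust_throttle(-1164): rpm ← 4721 -1164 = 3557
throttle_to(10509): rpm ← 10509
final state: V = 52.41 m/s, rpm = 10509 → n = rpm/60 = 175.150000 rev/s
J = V / (n·D) = 52.41 / (175.150000 × 1.814) = 0.164955
regime bands: climb J<0.6654 | cruise [0.6654, 1.3308) | windmill J≥1.3308
J = 0.1650 → climb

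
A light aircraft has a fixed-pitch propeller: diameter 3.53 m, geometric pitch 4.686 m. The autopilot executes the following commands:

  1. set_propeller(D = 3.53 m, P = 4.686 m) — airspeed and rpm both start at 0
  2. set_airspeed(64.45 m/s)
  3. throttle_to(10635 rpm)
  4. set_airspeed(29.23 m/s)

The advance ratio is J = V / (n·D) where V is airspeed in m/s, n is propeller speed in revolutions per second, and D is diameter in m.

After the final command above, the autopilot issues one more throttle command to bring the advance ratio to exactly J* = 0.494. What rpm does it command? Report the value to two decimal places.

set_propeller: D = 3.53 m, P = 4.686 m (p = P/D = 1.327479); state ← (V=0, rpm=0)
set_airspeed(64.45): V ← 64.45 m/s
throttle_to(10635): rpm ← 10635
set_airspeed(29.23): V ← 29.23 m/s
final state: V = 29.23 m/s, rpm = 10635 → n = rpm/60 = 177.250000 rev/s
target J* = 0.494; solve J* = V/(n·D) for n: n = V/(J*·D) = 29.23/(0.494 × 3.53) = 16.762051 rev/s
rpm = 60·n = 1005.723068

rpm = 1005.72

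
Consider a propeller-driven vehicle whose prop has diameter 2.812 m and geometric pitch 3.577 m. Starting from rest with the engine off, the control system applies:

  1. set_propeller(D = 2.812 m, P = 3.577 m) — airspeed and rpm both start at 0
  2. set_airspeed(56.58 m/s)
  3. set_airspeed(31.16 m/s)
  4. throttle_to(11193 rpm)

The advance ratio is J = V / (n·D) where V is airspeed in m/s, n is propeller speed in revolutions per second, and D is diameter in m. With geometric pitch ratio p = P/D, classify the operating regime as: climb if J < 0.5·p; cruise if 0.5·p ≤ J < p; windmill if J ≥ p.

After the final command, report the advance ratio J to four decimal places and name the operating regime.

J = 0.0594, regime = climb

set_propeller: D = 2.812 m, P = 3.577 m (p = P/D = 1.272048); state ← (V=0, rpm=0)
set_airspeed(56.58): V ← 56.58 m/s
set_airspeed(31.16): V ← 31.16 m/s
throttle_to(11193): rpm ← 11193
final state: V = 31.16 m/s, rpm = 11193 → n = rpm/60 = 186.550000 rev/s
J = V / (n·D) = 31.16 / (186.550000 × 2.812) = 0.059400
regime bands: climb J<0.6360 | cruise [0.6360, 1.2720) | windmill J≥1.2720
J = 0.0594 → climb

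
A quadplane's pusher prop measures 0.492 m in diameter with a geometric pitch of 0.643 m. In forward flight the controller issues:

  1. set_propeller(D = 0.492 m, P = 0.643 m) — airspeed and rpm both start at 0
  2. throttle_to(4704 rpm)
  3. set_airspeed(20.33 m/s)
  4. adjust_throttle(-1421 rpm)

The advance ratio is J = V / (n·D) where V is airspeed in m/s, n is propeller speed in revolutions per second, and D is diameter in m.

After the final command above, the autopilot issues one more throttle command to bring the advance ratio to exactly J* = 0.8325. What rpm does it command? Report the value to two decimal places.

rpm = 2978.10

set_propeller: D = 0.492 m, P = 0.643 m (p = P/D = 1.306911); state ← (V=0, rpm=0)
throttle_to(4704): rpm ← 4704
set_airspeed(20.33): V ← 20.33 m/s
adjust_throttle(-1421): rpm ← 4704 -1421 = 3283
final state: V = 20.33 m/s, rpm = 3283 → n = rpm/60 = 54.716667 rev/s
target J* = 0.8325; solve J* = V/(n·D) for n: n = V/(J*·D) = 20.33/(0.8325 × 0.492) = 49.635001 rev/s
rpm = 60·n = 2978.100051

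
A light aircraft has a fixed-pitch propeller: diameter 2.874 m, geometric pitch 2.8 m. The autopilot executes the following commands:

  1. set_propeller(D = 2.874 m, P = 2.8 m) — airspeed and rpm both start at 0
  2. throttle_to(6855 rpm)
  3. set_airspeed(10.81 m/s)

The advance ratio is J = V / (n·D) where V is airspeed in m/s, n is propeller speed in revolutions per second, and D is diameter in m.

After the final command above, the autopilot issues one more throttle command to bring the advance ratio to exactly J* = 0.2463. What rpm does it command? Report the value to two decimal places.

rpm = 916.27

set_propeller: D = 2.874 m, P = 2.8 m (p = P/D = 0.974252); state ← (V=0, rpm=0)
throttle_to(6855): rpm ← 6855
set_airspeed(10.81): V ← 10.81 m/s
final state: V = 10.81 m/s, rpm = 6855 → n = rpm/60 = 114.250000 rev/s
target J* = 0.2463; solve J* = V/(n·D) for n: n = V/(J*·D) = 10.81/(0.2463 × 2.874) = 15.271248 rev/s
rpm = 60·n = 916.274855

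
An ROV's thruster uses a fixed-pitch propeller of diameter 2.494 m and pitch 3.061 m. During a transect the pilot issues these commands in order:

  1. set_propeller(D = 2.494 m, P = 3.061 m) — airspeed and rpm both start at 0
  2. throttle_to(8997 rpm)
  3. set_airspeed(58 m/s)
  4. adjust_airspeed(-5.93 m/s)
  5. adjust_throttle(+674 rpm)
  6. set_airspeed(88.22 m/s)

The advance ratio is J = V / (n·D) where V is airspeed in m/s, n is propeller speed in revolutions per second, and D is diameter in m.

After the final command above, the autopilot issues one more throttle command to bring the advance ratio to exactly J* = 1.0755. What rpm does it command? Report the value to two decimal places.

rpm = 1973.38

set_propeller: D = 2.494 m, P = 3.061 m (p = P/D = 1.227346); state ← (V=0, rpm=0)
throttle_to(8997): rpm ← 8997
set_airspeed(58): V ← 58 m/s
adjust_airspeed(-5.93): V ← 58 -5.93 = 52.07 m/s
adjust_throttle(+674): rpm ← 8997 +674 = 9671
set_airspeed(88.22): V ← 88.22 m/s
final state: V = 88.22 m/s, rpm = 9671 → n = rpm/60 = 161.183333 rev/s
target J* = 1.0755; solve J* = V/(n·D) for n: n = V/(J*·D) = 88.22/(1.0755 × 2.494) = 32.889721 rev/s
rpm = 60·n = 1973.383261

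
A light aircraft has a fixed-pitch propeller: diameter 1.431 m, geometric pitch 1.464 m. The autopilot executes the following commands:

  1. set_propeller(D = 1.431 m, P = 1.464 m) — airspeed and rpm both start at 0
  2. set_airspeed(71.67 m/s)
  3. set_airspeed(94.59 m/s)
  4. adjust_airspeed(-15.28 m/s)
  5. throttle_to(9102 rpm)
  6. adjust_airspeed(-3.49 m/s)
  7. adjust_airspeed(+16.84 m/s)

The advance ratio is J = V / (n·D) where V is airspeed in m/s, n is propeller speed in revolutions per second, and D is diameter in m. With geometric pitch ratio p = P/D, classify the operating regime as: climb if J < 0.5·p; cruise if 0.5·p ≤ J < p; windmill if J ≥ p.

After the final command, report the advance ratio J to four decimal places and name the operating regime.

set_propeller: D = 1.431 m, P = 1.464 m (p = P/D = 1.023061); state ← (V=0, rpm=0)
set_airspeed(71.67): V ← 71.67 m/s
set_airspeed(94.59): V ← 94.59 m/s
adjust_airspeed(-15.28): V ← 94.59 -15.28 = 79.31 m/s
throttle_to(9102): rpm ← 9102
adjust_airspeed(-3.49): V ← 79.31 -3.49 = 75.82 m/s
adjust_airspeed(+16.84): V ← 75.82 +16.84 = 92.66 m/s
final state: V = 92.66 m/s, rpm = 9102 → n = rpm/60 = 151.700000 rev/s
J = V / (n·D) = 92.66 / (151.700000 × 1.431) = 0.426842
regime bands: climb J<0.5115 | cruise [0.5115, 1.0231) | windmill J≥1.0231
J = 0.4268 → climb

J = 0.4268, regime = climb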